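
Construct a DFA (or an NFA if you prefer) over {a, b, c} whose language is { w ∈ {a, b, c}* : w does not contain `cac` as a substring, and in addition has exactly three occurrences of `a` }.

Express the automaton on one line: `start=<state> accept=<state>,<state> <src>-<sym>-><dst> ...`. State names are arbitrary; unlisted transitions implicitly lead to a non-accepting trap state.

start=s0 accept=s6,s10 s0-a->s1 s0-b->s0 s0-c->s2 s1-a->s3 s1-b->s1 s1-c->s4 s2-a->s5 s2-b->s0 s2-c->s2 s3-a->s6 s3-b->s3 s3-c->s7 s4-a->s8 s4-b->s1 s4-c->s4 s5-a->s3 s5-b->s1 s5-c->s9 s6-a->s9 s6-b->s6 s6-c->s6 s7-a->s10 s7-b->s3 s7-c->s7 s8-a->s6 s8-b->s3 s8-c->s9 s9-a->s9 s9-b->s9 s9-c->s9 s10-a->s9 s10-b->s6 s10-c->s9

Run two small machines in parallel and take their product. One (4 states) tracks partial matches of the forbidden pattern `cac`; the other (5 states) tracks the count of `a`s, saturating at 4. Each combined state is a pair, one component from each; accept when both components accept. After merging equivalent states the machine shrinks.
An 11-state machine:
          a    b    c  
>  s0     s1   s0   s2 
   s1     s3   s1   s4 
   s2     s5   s0   s2 
   s3     s6   s3   s7 
   s4     s8   s1   s4 
   s5     s3   s1   s9 
 * s6     s9   s6   s6 
   s7    s10   s3   s7 
   s8     s6   s3   s9 
   s9     s9   s9   s9 
 * s10    s9   s6   s9 
(> = start, * = accepting)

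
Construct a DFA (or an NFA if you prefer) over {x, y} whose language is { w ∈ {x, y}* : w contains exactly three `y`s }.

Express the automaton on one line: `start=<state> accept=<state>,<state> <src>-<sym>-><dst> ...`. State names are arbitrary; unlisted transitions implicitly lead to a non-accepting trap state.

start=S0 accept=S3 S0-x->S0 S0-y->S1 S1-x->S1 S1-y->S2 S2-x->S2 S2-y->S3 S3-x->S3 S3-y->S4 S4-x->S4 S4-y->S4

Only the number of `y`s matters, and only up to 4. Make a chain S0 → S1 → S2 → S3 → S4 advanced by each `y` (with S4 absorbing); every other symbol self-loops. The accepting set is {S3}.
A 5-state machine:
        x   y  
>  S0   S0  S1 
   S1   S1  S2 
   S2   S2  S3 
 * S3   S3  S4 
   S4   S4  S4 
(> = start, * = accepting)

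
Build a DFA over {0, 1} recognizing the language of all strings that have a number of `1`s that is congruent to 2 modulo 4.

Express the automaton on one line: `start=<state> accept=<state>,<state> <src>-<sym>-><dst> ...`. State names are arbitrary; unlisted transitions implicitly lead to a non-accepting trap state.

The only thing that matters is how many `1`s have appeared, reduced mod 4. Use one state per residue: s0 for 0, …, s3 for 3. Reading `1` moves to the next residue; anything else stays put. s2 is accepting.
        0   1  
>  s0   s0  s1 
   s1   s1  s2 
 * s2   s2  s3 
   s3   s3  s0 
(> = start, * = accepting)

start=s0 accept=s2 s0-0->s0 s0-1->s1 s1-0->s1 s1-1->s2 s2-0->s2 s2-1->s3 s3-0->s3 s3-1->s0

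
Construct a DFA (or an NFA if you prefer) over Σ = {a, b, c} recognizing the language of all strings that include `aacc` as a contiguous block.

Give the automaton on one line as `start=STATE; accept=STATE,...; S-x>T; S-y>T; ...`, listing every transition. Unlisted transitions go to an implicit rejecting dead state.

States s0..s3 record the length of the longest prefix of `aacc` that matches the current input suffix. Reaching s4 means `aacc` has been seen, and we stay there forever. Accept from s4.
A 5-state machine:
        a   b   c  
>  s0   s1  s0  s0 
   s1   s2  s0  s0 
   s2   s2  s0  s3 
   s3   s1  s0  s4 
 * s4   s4  s4  s4 
(> = start, * = accepting)

start=s0; accept=s4; s0-a>s1; s0-b>s0; s0-c>s0; s1-a>s2; s1-b>s0; s1-c>s0; s2-a>s2; s2-b>s0; s2-c>s3; s3-a>s1; s3-b>s0; s3-c>s4; s4-a>s4; s4-b>s4; s4-c>s4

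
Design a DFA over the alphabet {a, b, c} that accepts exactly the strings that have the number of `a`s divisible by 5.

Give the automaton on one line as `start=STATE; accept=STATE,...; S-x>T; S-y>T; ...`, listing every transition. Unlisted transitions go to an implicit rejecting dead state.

start=s0; accept=s0; s0-a>s1; s0-b>s0; s0-c>s0; s1-a>s2; s1-b>s1; s1-c>s1; s2-a>s3; s2-b>s2; s2-c>s2; s3-a>s4; s3-b>s3; s3-c>s3; s4-a>s0; s4-b>s4; s4-c>s4

Keep the running count of `a`s modulo 5: each `a` advances along the cycle s0 → s1 → s2 → s3 → s4 → s0 while other symbols loop. Accept at s0.
        a   b   c  
>* s0   s1  s0  s0 
   s1   s2  s1  s1 
   s2   s3  s2  s2 
   s3   s4  s3  s3 
   s4   s0  s4  s4 
(> = start, * = accepting)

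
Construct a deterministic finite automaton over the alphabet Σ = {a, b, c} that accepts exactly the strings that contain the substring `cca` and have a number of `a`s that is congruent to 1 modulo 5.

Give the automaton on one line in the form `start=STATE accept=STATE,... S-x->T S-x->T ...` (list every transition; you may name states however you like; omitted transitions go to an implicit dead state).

start=q0 accept=q9 q0-a->q1 q0-b->q0 q0-c->q2 q1-a->q3 q1-b->q1 q1-c->q4 q2-a->q1 q2-b->q0 q2-c->q5 q3-a->q6 q3-b->q3 q3-c->q7 q4-a->q3 q4-b->q1 q4-c->q8 q5-a->q9 q5-b->q0 q5-c->q5 q6-a->q10 q6-b->q6 q6-c->q11 q7-a->q6 q7-b->q3 q7-c->q12 q8-a->q13 q8-b->q1 q8-c->q8 q9-a->q13 q9-b->q9 q9-c->q9 q10-a->q0 q10-b->q10 q10-c->q14 q11-a->q10 q11-b->q6 q11-c->q15 q12-a->q16 q12-b->q3 q12-c->q12 q13-a->q16 q13-b->q13 q13-c->q13 q14-a->q0 q14-b->q10 q14-c->q17 q15-a->q18 q15-b->q6 q15-c->q15 q16-a->q18 q16-b->q16 q16-c->q16 q17-a->q19 q17-b->q10 q17-c->q17 q18-a->q19 q18-b->q18 q18-c->q18 q19-a->q9 q19-b->q19 q19-c->q19

Handle the two conditions separately and then intersect. The first has 4 states tracking whether and how much of `cca` has been seen; the second has 5 states tracking the count of `a`s modulo 5. A product state is a pair (one from each), accepting exactly when both do.
          a    b    c  
>  q0     q1   q0   q2 
   q1     q3   q1   q4 
   q2     q1   q0   q5 
   q3     q6   q3   q7 
   q4     q3   q1   q8 
   q5     q9   q0   q5 
   q6    q10   q6  q11 
   q7     q6   q3  q12 
   q8    q13   q1   q8 
 * q9    q13   q9   q9 
   q10    q0  q10  q14 
   q11   q10   q6  q15 
   q12   q16   q3  q12 
   q13   q16  q13  q13 
   q14    q0  q10  q17 
   q15   q18   q6  q15 
   q16   q18  q16  q16 
   q17   q19  q10  q17 
   q18   q19  q18  q18 
   q19    q9  q19  q19 
(> = start, * = accepting)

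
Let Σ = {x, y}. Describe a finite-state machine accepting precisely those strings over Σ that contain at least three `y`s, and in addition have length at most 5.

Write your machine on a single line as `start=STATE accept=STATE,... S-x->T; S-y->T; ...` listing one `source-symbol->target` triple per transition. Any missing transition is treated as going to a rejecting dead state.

Build one automaton per condition and run them in lockstep. One (5 states) tracks the count of `y`s, saturating at 4; the other (7 states) tracks the input length, saturating at 6. Each combined state is a pair, one component from each; accept when both components accept. Minimizing collapses redundant product states.
With 13 states:
       x  y 
>  A   B  C 
   B   D  E 
   C   E  F 
   D   G  H 
   E   H  I 
   F   I  J 
   G   G  G 
   H   G  K 
   I   K  L 
 * J   L  L 
   K   G  M 
 * L   M  M 
 * M   G  G 
(> = start, * = accepting)

start=A; accept=J,L,M; A-x->B; A-y->C; B-x->D; B-y->E; C-x->E; C-y->F; D-x->G; D-y->H; E-x->H; E-y->I; F-x->I; F-y->J; G-x->G; G-y->G; H-x->G; H-y->K; I-x->K; I-y->L; J-x->L; J-y->L; K-x->G; K-y->M; L-x->M; L-y->M; M-x->G; M-y->G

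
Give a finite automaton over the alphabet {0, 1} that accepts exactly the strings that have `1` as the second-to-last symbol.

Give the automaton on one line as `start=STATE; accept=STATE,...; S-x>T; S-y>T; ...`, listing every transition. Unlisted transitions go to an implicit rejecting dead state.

A DFA must remember the last 2 symbols (since which symbol is second-to-last isn't known until the input ends). Use one state per possible window of the last ≤2 symbols; accept from those whose window starts with `1`.
7 states suffice.
        0   1  
>  q0   q1  q2 
   q1   q3  q4 
   q2   q5  q6 
   q3   q3  q4 
   q4   q5  q6 
 * q5   q3  q4 
 * q6   q5  q6 
(> = start, * = accepting)

start=q0; accept=q5,q6; q0-0>q1; q0-1>q2; q1-0>q3; q1-1>q4; q2-0>q5; q2-1>q6; q3-0>q3; q3-1>q4; q4-0>q5; q4-1>q6; q5-0>q3; q5-1>q4; q6-0>q5; q6-1>q6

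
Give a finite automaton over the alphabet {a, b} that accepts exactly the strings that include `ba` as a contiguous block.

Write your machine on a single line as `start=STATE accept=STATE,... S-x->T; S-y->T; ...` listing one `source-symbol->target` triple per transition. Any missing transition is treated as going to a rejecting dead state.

start=q0; accept=q2; q0-a->q0; q0-b->q1; q1-a->q2; q1-b->q1; q2-a->q2; q2-b->q2

States q0..q1 record the length of the longest prefix of `ba` that matches the current input suffix. Reaching q2 means `ba` has been seen, and we stay there forever. Accept from q2.
        a   b  
>  q0   q0  q1 
   q1   q2  q1 
 * q2   q2  q2 
(> = start, * = accepting)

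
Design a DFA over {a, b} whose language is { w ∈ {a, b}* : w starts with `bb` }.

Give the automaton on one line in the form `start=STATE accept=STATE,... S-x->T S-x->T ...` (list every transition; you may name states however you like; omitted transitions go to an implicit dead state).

Check the first 2 symbols one by one: q0 through q1 record how many have matched `bb` so far; any wrong symbol goes to the dead state q3. After all 2 match we enter the accepting sink q2.
        a   b  
>  q0   q3  q1 
   q1   q3  q2 
 * q2   q2  q2 
   q3   q3  q3 
(> = start, * = accepting)

start=q0 accept=q2 q0-a->q3 q0-b->q1 q1-a->q3 q1-b->q2 q2-a->q2 q2-b->q2 q3-a->q3 q3-b->q3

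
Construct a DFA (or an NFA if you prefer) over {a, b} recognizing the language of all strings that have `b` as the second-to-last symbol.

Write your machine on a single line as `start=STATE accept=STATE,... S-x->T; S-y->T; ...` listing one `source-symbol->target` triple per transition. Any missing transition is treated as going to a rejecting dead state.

start=q0; accept=q5,q6; q0-a->q1; q0-b->q2; q1-a->q3; q1-b->q4; q2-a->q5; q2-b->q6; q3-a->q3; q3-b->q4; q4-a->q5; q4-b->q6; q5-a->q3; q5-b->q4; q6-a->q5; q6-b->q6

A DFA must remember the last 2 symbols (since which symbol is second-to-last isn't known until the input ends). Use one state per possible window of the last ≤2 symbols; accept from those whose window starts with `b`.
7 states suffice.
        a   b  
>  q0   q1  q2 
   q1   q3  q4 
   q2   q5  q6 
   q3   q3  q4 
   q4   q5  q6 
 * q5   q3  q4 
 * q6   q5  q6 
(> = start, * = accepting)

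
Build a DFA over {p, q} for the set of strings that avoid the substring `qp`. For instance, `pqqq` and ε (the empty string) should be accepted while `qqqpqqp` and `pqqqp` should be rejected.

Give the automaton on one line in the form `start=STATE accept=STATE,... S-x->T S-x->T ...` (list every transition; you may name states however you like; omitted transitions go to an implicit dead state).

start=A accept=A,B A-p->A A-q->B B-p->C B-q->B C-p->C C-q->C

This is the complement of 'contains `qp`'. Use the same substring-matching states — A through C holding how much of `qp` has just been matched — but flip the accepting set: everything except the trap C accepts.
A 3-state machine:
       p  q 
>* A   A  B 
 * B   C  B 
   C   C  C 
(> = start, * = accepting)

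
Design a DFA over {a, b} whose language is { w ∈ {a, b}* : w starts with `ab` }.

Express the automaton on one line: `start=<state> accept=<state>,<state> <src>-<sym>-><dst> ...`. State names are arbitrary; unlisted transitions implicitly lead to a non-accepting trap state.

Walk along `ab` while the input agrees: from S0 take `a` to S1, and so on. Any deviation drops to the rejecting sink S3. Once S2 is reached the prefix is confirmed and every continuation is accepted.
        a   b  
>  S0   S1  S3 
   S1   S3  S2 
 * S2   S2  S2 
   S3   S3  S3 
(> = start, * = accepting)

start=S0 accept=S2 S0-a->S1 S0-b->S3 S1-a->S3 S1-b->S2 S2-a->S2 S2-b->S2 S3-a->S3 S3-b->S3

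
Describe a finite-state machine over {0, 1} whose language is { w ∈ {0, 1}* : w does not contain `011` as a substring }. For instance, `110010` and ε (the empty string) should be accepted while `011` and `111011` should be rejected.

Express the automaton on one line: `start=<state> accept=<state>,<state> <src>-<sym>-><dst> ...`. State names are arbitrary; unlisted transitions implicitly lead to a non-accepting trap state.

start=q0 accept=q0,q1,q2 q0-0->q1 q0-1->q0 q1-0->q1 q1-1->q2 q2-0->q1 q2-1->q3 q3-0->q3 q3-1->q3

Track partial matches of the forbidden pattern `011`. State q3 is a dead state reached once `011` has occurred; every other state accepts. q0 means no part of `011` is currently matched.
4 states suffice.
        0   1  
>* q0   q1  q0 
 * q1   q1  q2 
 * q2   q1  q3 
   q3   q3  q3 
(> = start, * = accepting)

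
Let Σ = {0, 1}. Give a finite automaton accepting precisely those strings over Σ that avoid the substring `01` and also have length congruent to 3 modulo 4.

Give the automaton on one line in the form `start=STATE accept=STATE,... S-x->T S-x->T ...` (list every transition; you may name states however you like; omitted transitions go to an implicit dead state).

Handle the two conditions separately and then intersect. One (3 states) tracks partial matches of the forbidden pattern `01`; the other (4 states) tracks the input length modulo 4. Each combined state is a pair, one component from each; accept when both components accept. Equivalent product states are then merged.
9 states suffice.
       0  1 
>  A   B  C 
   B   D  E 
   C   D  F 
   D   G  E 
   E   E  E 
   F   G  H 
 * G   I  E 
 * H   I  A 
   I   B  E 
(> = start, * = accepting)

start=A accept=G,H A-0->B A-1->C B-0->D B-1->E C-0->D C-1->F D-0->G D-1->E E-0->E E-1->E F-0->G F-1->H G-0->I G-1->E H-0->I H-1->A I-0->B I-1->E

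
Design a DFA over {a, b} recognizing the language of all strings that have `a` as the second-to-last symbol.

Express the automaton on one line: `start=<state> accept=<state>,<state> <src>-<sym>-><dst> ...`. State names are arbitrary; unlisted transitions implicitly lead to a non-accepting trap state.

start=S0 accept=S3,S4 S0-a->S1 S0-b->S2 S1-a->S3 S1-b->S4 S2-a->S5 S2-b->S6 S3-a->S3 S3-b->S4 S4-a->S5 S4-b->S6 S5-a->S3 S5-b->S4 S6-a->S5 S6-b->S6

Because acceptance depends on a position counted from the end, the machine has to buffer the most recent 2 symbols. Make each state the string of the last up-to-2 symbols read; on input `x` shift the window left and append `x`. Accept when the buffered window has length 2 and begins with `a`.
With 7 states:
        a   b  
>  S0   S1  S2 
   S1   S3  S4 
   S2   S5  S6 
 * S3   S3  S4 
 * S4   S5  S6 
   S5   S3  S4 
   S6   S5  S6 
(> = start, * = accepting)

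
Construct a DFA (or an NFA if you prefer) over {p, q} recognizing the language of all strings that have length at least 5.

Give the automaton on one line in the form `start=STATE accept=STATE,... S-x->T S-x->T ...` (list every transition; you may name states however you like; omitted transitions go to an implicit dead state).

We only need to distinguish lengths 0, 1, …, 5, and '>5'. Chain A → B → C → D → E → F → G on every symbol, with G looping. Accepting states: {F, G}.
With 7 states:
       p  q 
>  A   B  B 
   B   C  C 
   C   D  D 
   D   E  E 
   E   F  F 
 * F   G  G 
 * G   G  G 
(> = start, * = accepting)

start=A accept=F,G A-p->B A-q->B B-p->C B-q->C C-p->D C-q->D D-p->E D-q->E E-p->F E-q->F F-p->G F-q->G G-p->G G-q->G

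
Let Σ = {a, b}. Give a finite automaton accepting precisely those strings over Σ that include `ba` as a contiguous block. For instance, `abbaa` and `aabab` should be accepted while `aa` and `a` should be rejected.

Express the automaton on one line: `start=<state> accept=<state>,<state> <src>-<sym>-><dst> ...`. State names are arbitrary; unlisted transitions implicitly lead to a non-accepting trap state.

start=q0 accept=q2 q0-a->q0 q0-b->q1 q1-a->q2 q1-b->q1 q2-a->q2 q2-b->q2

States q0..q1 record the length of the longest prefix of `ba` that matches the current input suffix. Reaching q2 means `ba` has been seen, and we stay there forever. Accept from q2.
3 states suffice.
        a   b  
>  q0   q0  q1 
   q1   q2  q1 
 * q2   q2  q2 
(> = start, * = accepting)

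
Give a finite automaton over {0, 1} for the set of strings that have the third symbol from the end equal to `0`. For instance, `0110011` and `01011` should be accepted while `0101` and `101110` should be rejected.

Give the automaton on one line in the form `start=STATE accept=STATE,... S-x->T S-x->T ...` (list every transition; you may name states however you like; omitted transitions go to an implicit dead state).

A DFA must remember the last 3 symbols (since which symbol is third-to-last isn't known until the input ends). Use one state per possible window of the last ≤3 symbols; accept from those whose window starts with `0`.
A 15-state machine:
       0  1 
>  A   B  C 
   B   D  E 
   C   F  G 
   D   H  I 
   E   J  K 
   F   L  M 
   G   N  O 
 * H   H  I 
 * I   J  K 
 * J   L  M 
 * K   N  O 
   L   H  I 
   M   J  K 
   N   L  M 
   O   N  O 
(> = start, * = accepting)

start=A accept=H,I,J,K A-0->B A-1->C B-0->D B-1->E C-0->F C-1->G D-0->H D-1->I E-0->J E-1->K F-0->L F-1->M G-0->N G-1->O H-0->H H-1->I I-0->J I-1->K J-0->L J-1->M K-0->N K-1->O L-0->H L-1->I M-0->J M-1->K N-0->L N-1->M O-0->N O-1->O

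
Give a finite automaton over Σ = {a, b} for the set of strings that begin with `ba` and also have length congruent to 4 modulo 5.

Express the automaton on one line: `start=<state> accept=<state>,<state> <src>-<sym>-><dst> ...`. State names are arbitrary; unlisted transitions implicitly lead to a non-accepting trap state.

Build one automaton per condition and run them in lockstep. One (4 states) tracks whether the input so far still matches the prefix `ba`; the other (5 states) tracks the input length modulo 5. Each combined state is a pair, one component from each; accept when both components accept. Minimizing collapses redundant product states.
        a   b  
>  S0   S1  S2 
   S1   S1  S1 
   S2   S3  S1 
   S3   S4  S4 
   S4   S5  S5 
 * S5   S6  S6 
   S6   S7  S7 
   S7   S3  S3 
(> = start, * = accepting)

start=S0 accept=S5 S0-a->S1 S0-b->S2 S1-a->S1 S1-b->S1 S2-a->S3 S2-b->S1 S3-a->S4 S3-b->S4 S4-a->S5 S4-b->S5 S5-a->S6 S5-b->S6 S6-a->S7 S6-b->S7 S7-a->S3 S7-b->S3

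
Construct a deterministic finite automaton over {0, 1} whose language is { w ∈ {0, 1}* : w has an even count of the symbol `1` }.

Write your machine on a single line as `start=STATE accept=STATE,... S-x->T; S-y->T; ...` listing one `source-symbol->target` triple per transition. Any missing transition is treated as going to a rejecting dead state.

The only thing that matters is how many `1`s have appeared, reduced mod 2. Use one state per residue: q0 for 0, …, q1 for 1. Reading `1` moves to the next residue; anything else stays put. q0 is accepting.
2 states suffice.
        0   1  
>* q0   q0  q1 
   q1   q1  q0 
(> = start, * = accepting)

start=q0; accept=q0; q0-0->q0; q0-1->q1; q1-0->q1; q1-1->q0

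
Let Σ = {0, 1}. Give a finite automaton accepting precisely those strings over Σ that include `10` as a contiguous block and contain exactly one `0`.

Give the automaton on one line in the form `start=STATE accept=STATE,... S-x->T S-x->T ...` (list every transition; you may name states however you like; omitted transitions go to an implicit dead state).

Handle the two conditions separately and then intersect. One (3 states) tracks whether and how much of `10` has been seen; the other (3 states) tracks the count of `0`s, saturating at 2. Each combined state is a pair, one component from each; accept when both components accept.
8 states suffice.
        0   1  
>  q0   q1  q2 
   q1   q3  q4 
   q2   q5  q2 
   q3   q3  q6 
   q4   q7  q4 
 * q5   q7  q5 
   q6   q7  q6 
   q7   q7  q7 
(> = start, * = accepting)

start=q0 accept=q5 q0-0->q1 q0-1->q2 q1-0->q3 q1-1->q4 q2-0->q5 q2-1->q2 q3-0->q3 q3-1->q6 q4-0->q7 q4-1->q4 q5-0->q7 q5-1->q5 q6-0->q7 q6-1->q6 q7-0->q7 q7-1->q7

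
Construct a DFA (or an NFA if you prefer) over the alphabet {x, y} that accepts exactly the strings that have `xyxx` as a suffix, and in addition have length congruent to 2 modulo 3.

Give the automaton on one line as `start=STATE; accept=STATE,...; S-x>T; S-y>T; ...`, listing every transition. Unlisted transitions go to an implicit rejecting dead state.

Build one automaton per condition and run them in lockstep. The first has 5 states tracking how much of the suffix `xyxx` has currently been matched; the second has 3 states tracking the input length modulo 3. A product state is a pair (one from each), accepting exactly when both do. After merging equivalent states the machine shrinks.
With 7 states:
        x   y  
>  S0   S1  S1 
   S1   S2  S3 
   S2   S0  S4 
   S3   S0  S0 
   S4   S5  S1 
   S5   S6  S3 
 * S6   S0  S4 
(> = start, * = accepting)

start=S0; accept=S6; S0-x>S1; S0-y>S1; S1-x>S2; S1-y>S3; S2-x>S0; S2-y>S4; S3-x>S0; S3-y>S0; S4-x>S5; S4-y>S1; S5-x>S6; S5-y>S3; S6-x>S0; S6-y>S4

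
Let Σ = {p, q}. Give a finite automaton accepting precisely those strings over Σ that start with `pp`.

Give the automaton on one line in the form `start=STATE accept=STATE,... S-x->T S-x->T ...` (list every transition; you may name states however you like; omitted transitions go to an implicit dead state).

start=s0 accept=s2 s0-p->s1 s0-q->s3 s1-p->s2 s1-q->s3 s2-p->s2 s2-q->s2 s3-p->s3 s3-q->s3

Walk along `pp` while the input agrees: from s0 take `p` to s1, and so on. Any deviation drops to the rejecting sink s3. Once s2 is reached the prefix is confirmed and every continuation is accepted.
        p   q  
>  s0   s1  s3 
   s1   s2  s3 
 * s2   s2  s2 
   s3   s3  s3 
(> = start, * = accepting)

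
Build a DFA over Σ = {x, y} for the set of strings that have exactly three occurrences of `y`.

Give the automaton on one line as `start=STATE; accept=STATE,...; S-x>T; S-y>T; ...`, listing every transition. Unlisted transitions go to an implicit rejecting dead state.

Count `y`s, saturating at 4: states A through D mean 0 through 3 `y`s seen; E means more than 3. Each `y` increments (capped at E); other symbols loop. Accept from {D}.
With 5 states:
       x  y 
>  A   A  B 
   B   B  C 
   C   C  D 
 * D   D  E 
   E   E  E 
(> = start, * = accepting)

start=A; accept=D; A-x>A; A-y>B; B-x>B; B-y>C; C-x>C; C-y>D; D-x>D; D-y>E; E-x>E; E-y>E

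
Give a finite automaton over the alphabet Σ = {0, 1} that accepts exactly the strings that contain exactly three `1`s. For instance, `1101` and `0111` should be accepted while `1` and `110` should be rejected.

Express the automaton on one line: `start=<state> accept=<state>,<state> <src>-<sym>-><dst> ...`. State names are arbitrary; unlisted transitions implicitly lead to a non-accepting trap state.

start=S0 accept=S3 S0-0->S0 S0-1->S1 S1-0->S1 S1-1->S2 S2-0->S2 S2-1->S3 S3-0->S3 S3-1->S4 S4-0->S4 S4-1->S4

Count `1`s, saturating at 4: states S0 through S3 mean 0 through 3 `1`s seen; S4 means more than 3. Each `1` increments (capped at S4); other symbols loop. Accept from {S3}.
With 5 states:
        0   1  
>  S0   S0  S1 
   S1   S1  S2 
   S2   S2  S3 
 * S3   S3  S4 
   S4   S4  S4 
(> = start, * = accepting)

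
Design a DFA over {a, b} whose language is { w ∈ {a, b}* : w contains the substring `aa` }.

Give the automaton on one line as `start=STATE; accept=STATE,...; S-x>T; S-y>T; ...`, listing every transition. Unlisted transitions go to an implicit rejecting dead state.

start=q0; accept=q2; q0-a>q1; q0-b>q0; q1-a>q2; q1-b>q0; q2-a>q2; q2-b>q2

States q0..q1 record the length of the longest prefix of `aa` that matches the current input suffix. Reaching q2 means `aa` has been seen, and we stay there forever. Accept from q2.
With 3 states:
        a   b  
>  q0   q1  q0 
   q1   q2  q0 
 * q2   q2  q2 
(> = start, * = accepting)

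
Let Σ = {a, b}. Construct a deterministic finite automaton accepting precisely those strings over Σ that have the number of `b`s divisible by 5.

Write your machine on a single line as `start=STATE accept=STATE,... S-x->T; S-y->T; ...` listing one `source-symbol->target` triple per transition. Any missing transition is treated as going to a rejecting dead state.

start=q0; accept=q0; q0-a->q0; q0-b->q1; q1-a->q1; q1-b->q2; q2-a->q2; q2-b->q3; q3-a->q3; q3-b->q4; q4-a->q4; q4-b->q0

Keep the running count of `b`s modulo 5: each `b` advances along the cycle q0 → q1 → q2 → q3 → q4 → q0 while other symbols loop. Accept at q0.
With 5 states:
        a   b  
>* q0   q0  q1 
   q1   q1  q2 
   q2   q2  q3 
   q3   q3  q4 
   q4   q4  q0 
(> = start, * = accepting)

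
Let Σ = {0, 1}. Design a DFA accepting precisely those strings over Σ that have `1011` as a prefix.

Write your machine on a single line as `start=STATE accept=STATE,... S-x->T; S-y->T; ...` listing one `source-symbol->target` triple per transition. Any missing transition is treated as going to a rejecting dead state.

Walk along `1011` while the input agrees: from S0 take `1` to S1, and so on. Any deviation drops to the rejecting sink S5. Once S4 is reached the prefix is confirmed and every continuation is accepted.
        0   1  
>  S0   S5  S1 
   S1   S2  S5 
   S2   S5  S3 
   S3   S5  S4 
 * S4   S4  S4 
   S5   S5  S5 
(> = start, * = accepting)

start=S0; accept=S4; S0-0->S5; S0-1->S1; S1-0->S2; S1-1->S5; S2-0->S5; S2-1->S3; S3-0->S5; S3-1->S4; S4-0->S4; S4-1->S4; S5-0->S5; S5-1->S5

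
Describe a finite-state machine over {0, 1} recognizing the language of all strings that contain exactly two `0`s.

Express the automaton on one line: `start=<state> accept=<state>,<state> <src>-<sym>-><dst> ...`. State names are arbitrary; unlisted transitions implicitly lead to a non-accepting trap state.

Count `0`s, saturating at 3: states q0 through q2 mean 0 through 2 `0`s seen; q3 means more than 2. Each `0` increments (capped at q3); other symbols loop. Accept from {q2}.
        0   1  
>  q0   q1  q0 
   q1   q2  q1 
 * q2   q3  q2 
   q3   q3  q3 
(> = start, * = accepting)

start=q0 accept=q2 q0-0->q1 q0-1->q0 q1-0->q2 q1-1->q1 q2-0->q3 q2-1->q2 q3-0->q3 q3-1->q3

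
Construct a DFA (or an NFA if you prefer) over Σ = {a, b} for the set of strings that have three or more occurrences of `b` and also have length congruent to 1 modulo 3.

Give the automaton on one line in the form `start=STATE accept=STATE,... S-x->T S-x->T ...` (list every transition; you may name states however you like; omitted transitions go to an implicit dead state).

Run two small machines in parallel and take their product. The first has 5 states tracking the count of `b`s, saturating at 4; the second has 3 states tracking the input length modulo 3. A product state is a pair (one from each), accepting exactly when both do. Minimizing collapses redundant product states.
          a    b  
>  q0     q1   q2 
   q1     q3   q4 
   q2     q4   q5 
   q3     q0   q6 
   q4     q6   q7 
   q5     q7   q8 
   q6     q2   q9 
   q7     q9  q10 
   q8    q10  q10 
   q9     q5  q11 
 * q10   q11  q11 
   q11    q8   q8 
(> = start, * = accepting)

start=q0 accept=q10 q0-a->q1 q0-b->q2 q1-a->q3 q1-b->q4 q2-a->q4 q2-b->q5 q3-a->q0 q3-b->q6 q4-a->q6 q4-b->q7 q5-a->q7 q5-b->q8 q6-a->q2 q6-b->q9 q7-a->q9 q7-b->q10 q8-a->q10 q8-b->q10 q9-a->q5 q9-b->q11 q10-a->q11 q10-b->q11 q11-a->q8 q11-b->q8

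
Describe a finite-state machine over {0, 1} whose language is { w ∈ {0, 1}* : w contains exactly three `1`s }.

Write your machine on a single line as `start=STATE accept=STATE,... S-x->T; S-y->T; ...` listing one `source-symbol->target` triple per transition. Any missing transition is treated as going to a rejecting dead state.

Only the number of `1`s matters, and only up to 4. Make a chain A → B → C → D → E advanced by each `1` (with E absorbing); every other symbol self-loops. The accepting set is {D}.
With 5 states:
       0  1 
>  A   A  B 
   B   B  C 
   C   C  D 
 * D   D  E 
   E   E  E 
(> = start, * = accepting)

start=A; accept=D; A-0->A; A-1->B; B-0->B; B-1->C; C-0->C; C-1->D; D-0->D; D-1->E; E-0->E; E-1->E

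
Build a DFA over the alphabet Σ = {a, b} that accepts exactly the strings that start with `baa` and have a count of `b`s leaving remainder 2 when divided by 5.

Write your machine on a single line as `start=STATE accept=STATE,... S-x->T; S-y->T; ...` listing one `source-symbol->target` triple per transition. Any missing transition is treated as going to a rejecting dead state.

start=q0; accept=q5; q0-a->q1; q0-b->q2; q1-a->q1; q1-b->q1; q2-a->q3; q2-b->q1; q3-a->q4; q3-b->q1; q4-a->q4; q4-b->q5; q5-a->q5; q5-b->q6; q6-a->q6; q6-b->q7; q7-a->q7; q7-b->q8; q8-a->q8; q8-b->q4

Run two small machines in parallel and take their product. One (5 states) tracks whether the input so far still matches the prefix `baa`; the other (5 states) tracks the count of `b`s modulo 5. Each combined state is a pair, one component from each; accept when both components accept. Minimizing collapses redundant product states.
        a   b  
>  q0   q1  q2 
   q1   q1  q1 
   q2   q3  q1 
   q3   q4  q1 
   q4   q4  q5 
 * q5   q5  q6 
   q6   q6  q7 
   q7   q7  q8 
   q8   q8  q4 
(> = start, * = accepting)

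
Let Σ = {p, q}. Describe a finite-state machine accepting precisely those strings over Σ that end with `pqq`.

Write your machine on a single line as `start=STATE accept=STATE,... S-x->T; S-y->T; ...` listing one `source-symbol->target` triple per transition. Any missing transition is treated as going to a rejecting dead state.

start=S0; accept=S3; S0-p->S1; S0-q->S0; S1-p->S1; S1-q->S2; S2-p->S1; S2-q->S3; S3-p->S1; S3-q->S0

Remember how much of `pqq` the current input suffix matches. State S0 means no match yet; S1 means the last symbol is `p`; S2 means the last 2 symbols are `pq`; S3 means the last 3 symbols are `pqq`. Only S3 accepts. On a mismatch, fall back to the longest proper suffix that is still a prefix of `pqq`.
4 states suffice.
        p   q  
>  S0   S1  S0 
   S1   S1  S2 
   S2   S1  S3 
 * S3   S1  S0 
(> = start, * = accepting)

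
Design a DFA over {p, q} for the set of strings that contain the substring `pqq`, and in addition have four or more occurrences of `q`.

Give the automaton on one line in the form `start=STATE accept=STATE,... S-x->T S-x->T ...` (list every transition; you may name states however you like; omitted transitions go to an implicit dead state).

Handle the two conditions separately and then intersect. One (4 states) tracks whether and how much of `pqq` has been seen; the other (6 states) tracks the count of `q`s, saturating at 5. Each combined state is a pair, one component from each; accept when both components accept.
21 states suffice.
       p  q 
>  A   B  C 
   B   B  D 
   C   E  F 
   D   E  G 
   E   E  H 
   F   I  J 
   G   G  K 
   H   I  K 
   I   I  L 
   J   M  N 
   K   K  O 
   L   M  O 
   M   M  P 
   N   Q  R 
 * O   O  S 
   P   Q  S 
   Q   Q  T 
   R   U  R 
 * S   S  S 
   T   U  S 
   U   U  T 
(> = start, * = accepting)

start=A accept=O,S A-p->B A-q->C B-p->B B-q->D C-p->E C-q->F D-p->E D-q->G E-p->E E-q->H F-p->I F-q->J G-p->G G-q->K H-p->I H-q->K I-p->I I-q->L J-p->M J-q->N K-p->K K-q->O L-p->M L-q->O M-p->M M-q->P N-p->Q N-q->R O-p->O O-q->S P-p->Q P-q->S Q-p->Q Q-q->T R-p->U R-q->R S-p->S S-q->S T-p->U T-q->S U-p->U U-q->T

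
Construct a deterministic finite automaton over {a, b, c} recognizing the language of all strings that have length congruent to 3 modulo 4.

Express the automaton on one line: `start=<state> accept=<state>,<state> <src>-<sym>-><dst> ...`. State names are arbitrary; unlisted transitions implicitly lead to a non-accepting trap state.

Only the length mod 4 matters, so use a 4-cycle: from any state, every input symbol moves to the next state, wrapping q3 back to q0. Mark q3 accepting.
With 4 states:
        a   b   c  
>  q0   q1  q1  q1 
   q1   q2  q2  q2 
   q2   q3  q3  q3 
 * q3   q0  q0  q0 
(> = start, * = accepting)

start=q0 accept=q3 q0-a->q1 q0-b->q1 q0-c->q1 q1-a->q2 q1-b->q2 q1-c->q2 q2-a->q3 q2-b->q3 q2-c->q3 q3-a->q0 q3-b->q0 q3-c->q0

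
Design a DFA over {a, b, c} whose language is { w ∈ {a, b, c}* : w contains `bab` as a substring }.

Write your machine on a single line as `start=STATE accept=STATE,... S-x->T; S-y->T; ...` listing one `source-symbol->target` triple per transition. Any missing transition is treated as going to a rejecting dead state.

Track how much of `bab` has been matched so far: state s0 is no progress, s3 is the absorbing accept state reached once `bab` has occurred. Intermediate states record partial matches; on a mismatch, fall back to the longest reusable overlap.
A 4-state machine:
        a   b   c  
>  s0   s0  s1  s0 
   s1   s2  s1  s0 
   s2   s0  s3  s0 
 * s3   s3  s3  s3 
(> = start, * = accepting)

start=s0; accept=s3; s0-a->s0; s0-b->s1; s0-c->s0; s1-a->s2; s1-b->s1; s1-c->s0; s2-a->s0; s2-b->s3; s2-c->s0; s3-a->s3; s3-b->s3; s3-c->s3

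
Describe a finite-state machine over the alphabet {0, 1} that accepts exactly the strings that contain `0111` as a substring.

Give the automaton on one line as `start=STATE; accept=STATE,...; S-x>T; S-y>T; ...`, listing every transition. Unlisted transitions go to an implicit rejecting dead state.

States S0..S3 record the length of the longest prefix of `0111` that matches the current input suffix. Reaching S4 means `0111` has been seen, and we stay there forever. Accept from S4.
        0   1  
>  S0   S1  S0 
   S1   S1  S2 
   S2   S1  S3 
   S3   S1  S4 
 * S4   S4  S4 
(> = start, * = accepting)

start=S0; accept=S4; S0-0>S1; S0-1>S0; S1-0>S1; S1-1>S2; S2-0>S1; S2-1>S3; S3-0>S1; S3-1>S4; S4-0>S4; S4-1>S4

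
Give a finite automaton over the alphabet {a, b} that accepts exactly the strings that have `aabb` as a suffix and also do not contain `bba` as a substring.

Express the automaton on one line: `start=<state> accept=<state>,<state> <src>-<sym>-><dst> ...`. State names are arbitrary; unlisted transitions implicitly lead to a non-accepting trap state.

Handle the two conditions separately and then intersect. One (5 states) tracks how much of the suffix `aabb` has currently been matched; the other (4 states) tracks partial matches of the forbidden pattern `bba`. Each combined state is a pair, one component from each; accept when both components accept. Minimizing collapses redundant product states.
7 states suffice.
        a   b  
>  S0   S1  S2 
   S1   S3  S2 
   S2   S1  S4 
   S3   S3  S5 
   S4   S4  S4 
   S5   S1  S6 
 * S6   S4  S4 
(> = start, * = accepting)

start=S0 accept=S6 S0-a->S1 S0-b->S2 S1-a->S3 S1-b->S2 S2-a->S1 S2-b->S4 S3-a->S3 S3-b->S5 S4-a->S4 S4-b->S4 S5-a->S1 S5-b->S6 S6-a->S4 S6-b->S4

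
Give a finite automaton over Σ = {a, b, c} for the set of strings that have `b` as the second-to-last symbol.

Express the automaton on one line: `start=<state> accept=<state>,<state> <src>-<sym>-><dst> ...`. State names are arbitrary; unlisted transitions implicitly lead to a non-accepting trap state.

Because acceptance depends on a position counted from the end, the machine has to buffer the most recent 2 symbols. Make each state the string of the last up-to-2 symbols read; on input `x` shift the window left and append `x`. Accept when the buffered window has length 2 and begins with `b`.
A 13-state machine:
          a    b    c  
>  S0     S1   S2   S3 
   S1     S4   S5   S6 
   S2     S7   S8   S9 
   S3    S10  S11  S12 
   S4     S4   S5   S6 
   S5     S7   S8   S9 
   S6    S10  S11  S12 
 * S7     S4   S5   S6 
 * S8     S7   S8   S9 
 * S9    S10  S11  S12 
   S10    S4   S5   S6 
   S11    S7   S8   S9 
   S12   S10  S11  S12 
(> = start, * = accepting)

start=S0 accept=S7,S8,S9 S0-a->S1 S0-b->S2 S0-c->S3 S1-a->S4 S1-b->S5 S1-c->S6 S2-a->S7 S2-b->S8 S2-c->S9 S3-a->S10 S3-b->S11 S3-c->S12 S4-a->S4 S4-b->S5 S4-c->S6 S5-a->S7 S5-b->S8 S5-c->S9 S6-a->S10 S6-b->S11 S6-c->S12 S7-a->S4 S7-b->S5 S7-c->S6 S8-a->S7 S8-b->S8 S8-c->S9 S9-a->S10 S9-b->S11 S9-c->S12 S10-a->S4 S10-b->S5 S10-c->S6 S11-a->S7 S11-b->S8 S11-c->S9 S12-a->S10 S12-b->S11 S12-c->S12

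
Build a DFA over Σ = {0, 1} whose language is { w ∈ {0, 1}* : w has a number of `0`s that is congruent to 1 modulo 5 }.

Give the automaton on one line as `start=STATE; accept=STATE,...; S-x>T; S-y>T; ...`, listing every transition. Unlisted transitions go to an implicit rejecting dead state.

start=A; accept=B; A-0>B; A-1>A; B-0>C; B-1>B; C-0>D; C-1>C; D-0>E; D-1>D; E-0>A; E-1>E

The only thing that matters is how many `0`s have appeared, reduced mod 5. Use one state per residue: A for 0, …, E for 4. Reading `0` moves to the next residue; anything else stays put. B is accepting.
       0  1 
>  A   B  A 
 * B   C  B 
   C   D  C 
   D   E  D 
   E   A  E 
(> = start, * = accepting)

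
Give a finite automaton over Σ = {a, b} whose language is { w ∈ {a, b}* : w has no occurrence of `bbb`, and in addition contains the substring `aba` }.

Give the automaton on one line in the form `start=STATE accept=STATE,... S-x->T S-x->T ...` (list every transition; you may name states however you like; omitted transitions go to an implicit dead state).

start=S0 accept=S5,S7,S8 S0-a->S1 S0-b->S2 S1-a->S1 S1-b->S3 S2-a->S1 S2-b->S4 S3-a->S5 S3-b->S4 S4-a->S1 S4-b->S6 S5-a->S5 S5-b->S7 S6-a->S6 S6-b->S6 S7-a->S5 S7-b->S8 S8-a->S5 S8-b->S6

Handle the two conditions separately and then intersect. The first has 4 states tracking partial matches of the forbidden pattern `bbb`; the second has 4 states tracking whether and how much of `aba` has been seen. A product state is a pair (one from each), accepting exactly when both do. Minimizing collapses redundant product states.
        a   b  
>  S0   S1  S2 
   S1   S1  S3 
   S2   S1  S4 
   S3   S5  S4 
   S4   S1  S6 
 * S5   S5  S7 
   S6   S6  S6 
 * S7   S5  S8 
 * S8   S5  S6 
(> = start, * = accepting)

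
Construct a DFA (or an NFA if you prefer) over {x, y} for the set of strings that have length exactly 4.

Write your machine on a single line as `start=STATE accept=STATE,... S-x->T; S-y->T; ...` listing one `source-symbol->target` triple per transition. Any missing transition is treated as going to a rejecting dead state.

We only need to distinguish lengths 0, 1, …, 4, and '>4'. Chain A → B → C → D → E → F on every symbol, with F looping. Accepting states: {E}.
       x  y 
>  A   B  B 
   B   C  C 
   C   D  D 
   D   E  E 
 * E   F  F 
   F   F  F 
(> = start, * = accepting)

start=A; accept=E; A-x->B; A-y->B; B-x->C; B-y->C; C-x->D; C-y->D; D-x->E; D-y->E; E-x->F; E-y->F; F-x->F; F-y->F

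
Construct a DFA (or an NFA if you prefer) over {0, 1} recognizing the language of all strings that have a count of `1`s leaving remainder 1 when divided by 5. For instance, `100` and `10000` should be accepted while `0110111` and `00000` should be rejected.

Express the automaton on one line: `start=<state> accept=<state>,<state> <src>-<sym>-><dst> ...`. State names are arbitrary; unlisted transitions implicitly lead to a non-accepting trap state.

Keep the running count of `1`s modulo 5: each `1` advances along the cycle A → B → C → D → E → A while other symbols loop. Accept at B.
A 5-state machine:
       0  1 
>  A   A  B 
 * B   B  C 
   C   C  D 
   D   D  E 
   E   E  A 
(> = start, * = accepting)

start=A accept=B A-0->A A-1->B B-0->B B-1->C C-0->C C-1->D D-0->D D-1->E E-0->E E-1->A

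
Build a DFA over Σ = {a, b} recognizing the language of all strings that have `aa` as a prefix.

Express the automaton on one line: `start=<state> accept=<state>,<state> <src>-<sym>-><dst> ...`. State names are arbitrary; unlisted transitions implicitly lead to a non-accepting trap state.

start=S0 accept=S2 S0-a->S1 S0-b->S3 S1-a->S2 S1-b->S3 S2-a->S2 S2-b->S2 S3-a->S3 S3-b->S3

Check the first 2 symbols one by one: S0 through S1 record how many have matched `aa` so far; any wrong symbol goes to the dead state S3. After all 2 match we enter the accepting sink S2.
A 4-state machine:
        a   b  
>  S0   S1  S3 
   S1   S2  S3 
 * S2   S2  S2 
   S3   S3  S3 
(> = start, * = accepting)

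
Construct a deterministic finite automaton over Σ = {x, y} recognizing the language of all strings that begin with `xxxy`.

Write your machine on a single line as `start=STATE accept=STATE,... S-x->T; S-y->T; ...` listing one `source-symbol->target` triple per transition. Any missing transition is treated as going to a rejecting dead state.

Check the first 4 symbols one by one: S0 through S3 record how many have matched `xxxy` so far; any wrong symbol goes to the dead state S5. After all 4 match we enter the accepting sink S4.
        x   y  
>  S0   S1  S5 
   S1   S2  S5 
   S2   S3  S5 
   S3   S5  S4 
 * S4   S4  S4 
   S5   S5  S5 
(> = start, * = accepting)

start=S0; accept=S4; S0-x->S1; S0-y->S5; S1-x->S2; S1-y->S5; S2-x->S3; S2-y->S5; S3-x->S5; S3-y->S4; S4-x->S4; S4-y->S4; S5-x->S5; S5-y->S5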